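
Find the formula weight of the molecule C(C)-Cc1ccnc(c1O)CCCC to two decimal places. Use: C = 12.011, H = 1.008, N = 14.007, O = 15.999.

193.29

Molecular formula: C12H19NO.
M = 12×12.011 + 19×1.008 + 1×14.007 + 1×15.999 = 193.29 g/mol.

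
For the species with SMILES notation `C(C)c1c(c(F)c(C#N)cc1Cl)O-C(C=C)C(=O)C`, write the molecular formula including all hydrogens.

Heavy atoms from the SMILES: 14 C, 1 Cl, 1 F, 1 N, 2 O.
Implicit hydrogens by atom environment:
  5 × C (aromatic): no H
  2 × C: 3 H each → 6
  2 × C: 2 H each → 4
  2 × C: 1 H each → 2
  2 × C: no H
  2 × O: no H
  1 × C (aromatic): 1 H
  1 × Cl: no H
  1 × F: no H
  1 × N: no H
  Total hydrogens = 13.
Molecular formula: C14H13ClFNO2

C14H13ClFNO2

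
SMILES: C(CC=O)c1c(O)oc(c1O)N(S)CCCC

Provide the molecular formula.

C11H17NO4S

Heavy atoms from the SMILES: 11 C, 1 N, 4 O, 1 S.
Implicit hydrogens by atom environment:
  5 × C: 2 H each → 10
  4 × C (aromatic): no H
  2 × O: 1 H each → 2
  1 × C: 3 H
  1 × C: 1 H
  1 × N: no H
  1 × O (aromatic): no H
  1 × O: no H
  1 × S: 1 H
  Total hydrogens = 17.
Molecular formula: C11H17NO4S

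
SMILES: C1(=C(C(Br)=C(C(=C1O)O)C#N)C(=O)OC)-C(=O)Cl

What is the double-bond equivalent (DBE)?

8

Molecular formula from the SMILES: C10H5BrClNO5.
DoU = (2C + 2 + N − H − X)/2 = (2·10 + 2 + 1 − 5 − 2)/2 = 16/2 = 8.
(Structurally: 1 ring(s) + 7 π bond(s) = 8.)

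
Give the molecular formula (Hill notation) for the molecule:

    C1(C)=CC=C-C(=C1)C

C8H10

Heavy atoms from the SMILES: 8 C.
Implicit hydrogens by atom environment:
  4 × C (aromatic): 1 H each → 4
  2 × C: 3 H each → 6
  2 × C (aromatic): no H
  Total hydrogens = 10.
Molecular formula: C8H10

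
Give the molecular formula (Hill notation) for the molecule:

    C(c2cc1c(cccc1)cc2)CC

Heavy atoms from the SMILES: 13 C.
Implicit hydrogens by atom environment:
  7 × C (aromatic): 1 H each → 7
  3 × C (aromatic): no H
  2 × C: 2 H each → 4
  1 × C: 3 H
  Total hydrogens = 14.
Molecular formula: C13H14

C13H14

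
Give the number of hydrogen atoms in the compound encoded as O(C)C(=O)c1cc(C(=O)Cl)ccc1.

Hydrogens are implicit in SMILES; fill each atom to its normal valence:
  4 × C (aromatic): 1 H each → 4
  3 × O: no H
  2 × C (aromatic): no H
  2 × C: no H
  1 × C: 3 H
  1 × Cl: no H
  Total hydrogens = 7.

7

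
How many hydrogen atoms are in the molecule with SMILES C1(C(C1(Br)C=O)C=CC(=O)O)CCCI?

12

Hydrogens are implicit in SMILES; fill each atom to its normal valence:
  5 × C: 1 H each → 5
  3 × C: 2 H each → 6
  2 × C: no H
  2 × O: no H
  1 × Br: no H
  1 × I: no H
  1 × O: 1 H
  Total hydrogens = 12.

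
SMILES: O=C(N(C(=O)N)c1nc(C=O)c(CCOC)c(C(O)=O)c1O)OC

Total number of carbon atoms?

13

The symbol for carbon appears 13 times in the SMILES. Lowercase c denotes aromatic carbon and counts toward C.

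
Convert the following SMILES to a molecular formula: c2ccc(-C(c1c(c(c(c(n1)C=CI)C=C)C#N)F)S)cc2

C17H12FIN2S

Heavy atoms from the SMILES: 17 C, 1 F, 1 I, 2 N, 1 S.
Implicit hydrogens by atom environment:
  6 × C (aromatic): no H
  5 × C (aromatic): 1 H each → 5
  4 × C: 1 H each → 4
  1 × C: 2 H
  1 × C: no H
  1 × F: no H
  1 × I: no H
  1 × N (aromatic): no H
  1 × N: no H
  1 × S: 1 H
  Total hydrogens = 12.
Molecular formula: C17H12FIN2S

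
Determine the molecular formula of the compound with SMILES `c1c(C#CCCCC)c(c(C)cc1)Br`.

C13H15Br

Heavy atoms from the SMILES: 1 Br, 13 C.
Implicit hydrogens by atom environment:
  3 × C: 2 H each → 6
  3 × C (aromatic): 1 H each → 3
  3 × C (aromatic): no H
  2 × C: 3 H each → 6
  2 × C: no H
  1 × Br: no H
  Total hydrogens = 15.
Molecular formula: C13H15Br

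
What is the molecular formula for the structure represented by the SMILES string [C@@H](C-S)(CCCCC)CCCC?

C11H24S

Heavy atoms from the SMILES: 11 C, 1 S.
Implicit hydrogens by atom environment:
  8 × C: 2 H each → 16
  2 × C: 3 H each → 6
  1 × C: 1 H
  1 × S: 1 H
  Total hydrogens = 24.
Molecular formula: C11H24S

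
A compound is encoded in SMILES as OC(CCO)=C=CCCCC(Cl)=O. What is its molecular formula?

Heavy atoms from the SMILES: 9 C, 1 Cl, 3 O.
Implicit hydrogens by atom environment:
  5 × C: 2 H each → 10
  3 × C: no H
  2 × O: 1 H each → 2
  1 × C: 1 H
  1 × Cl: no H
  1 × O: no H
  Total hydrogens = 13.
Molecular formula: C9H13ClO3

C9H13ClO3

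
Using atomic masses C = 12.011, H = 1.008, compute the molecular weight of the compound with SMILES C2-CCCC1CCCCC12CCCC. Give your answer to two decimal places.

Molecular formula: C14H26.
M = 14×12.011 + 26×1.008 = 194.36 g/mol.

194.36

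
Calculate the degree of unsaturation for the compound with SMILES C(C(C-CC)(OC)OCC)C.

0

Molecular formula from the SMILES: C9H20O2.
DoU = (2C + 2 + N − H − X)/2 = (2·9 + 2 + 0 − 20 − 0)/2 = 0/2 = 0.
(Structurally: 0 ring(s) + 0 π bond(s) = 0.)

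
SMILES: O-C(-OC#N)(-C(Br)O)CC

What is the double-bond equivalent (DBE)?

Molecular formula from the SMILES: C5H8BrNO3.
DoU = (2C + 2 + N − H − X)/2 = (2·5 + 2 + 1 − 8 − 1)/2 = 4/2 = 2.
(Structurally: 0 ring(s) + 2 π bond(s) = 2.)

2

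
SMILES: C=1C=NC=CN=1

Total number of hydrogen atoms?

4

Hydrogens are implicit in SMILES; fill each atom to its normal valence:
  4 × C (aromatic): 1 H each → 4
  2 × N (aromatic): no H
  Total hydrogens = 4.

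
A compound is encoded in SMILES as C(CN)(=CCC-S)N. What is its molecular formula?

Heavy atoms from the SMILES: 5 C, 2 N, 1 S.
Implicit hydrogens by atom environment:
  3 × C: 2 H each → 6
  2 × N: 2 H each → 4
  1 × C: 1 H
  1 × C: no H
  1 × S: 1 H
  Total hydrogens = 12.
Molecular formula: C5H12N2S

C5H12N2S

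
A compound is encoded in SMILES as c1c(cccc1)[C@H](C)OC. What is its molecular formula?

C9H12O

Heavy atoms from the SMILES: 9 C, 1 O.
Implicit hydrogens by atom environment:
  5 × C (aromatic): 1 H each → 5
  2 × C: 3 H each → 6
  1 × C: 1 H
  1 × C (aromatic): no H
  1 × O: no H
  Total hydrogens = 12.
Molecular formula: C9H12O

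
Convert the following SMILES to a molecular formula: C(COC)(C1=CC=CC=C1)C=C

Heavy atoms from the SMILES: 11 C, 1 O.
Implicit hydrogens by atom environment:
  5 × C (aromatic): 1 H each → 5
  2 × C: 2 H each → 4
  2 × C: 1 H each → 2
  1 × C: 3 H
  1 × C (aromatic): no H
  1 × O: no H
  Total hydrogens = 14.
Molecular formula: C11H14O

C11H14O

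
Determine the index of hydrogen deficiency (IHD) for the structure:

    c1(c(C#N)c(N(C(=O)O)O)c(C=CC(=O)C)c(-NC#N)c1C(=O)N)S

12

Molecular formula from the SMILES: C14H11N5O5S.
DoU = (2C + 2 + N − H − X)/2 = (2·14 + 2 + 5 − 11 − 0)/2 = 24/2 = 12.
(Structurally: 1 ring(s) + 11 π bond(s) = 12.)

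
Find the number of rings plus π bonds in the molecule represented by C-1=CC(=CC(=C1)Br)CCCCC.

Molecular formula from the SMILES: C11H15Br.
DoU = (2C + 2 + N − H − X)/2 = (2·11 + 2 + 0 − 15 − 1)/2 = 8/2 = 4.
(Structurally: 1 ring(s) + 3 π bond(s) = 4.)

4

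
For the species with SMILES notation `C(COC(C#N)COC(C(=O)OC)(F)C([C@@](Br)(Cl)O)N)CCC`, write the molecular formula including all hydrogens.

Heavy atoms from the SMILES: 1 Br, 13 C, 1 Cl, 1 F, 2 N, 5 O.
Implicit hydrogens by atom environment:
  5 × C: 2 H each → 10
  4 × C: no H
  4 × O: no H
  2 × C: 3 H each → 6
  2 × C: 1 H each → 2
  1 × Br: no H
  1 × Cl: no H
  1 × F: no H
  1 × N: 2 H
  1 × N: no H
  1 × O: 1 H
  Total hydrogens = 21.
Molecular formula: C13H21BrClFN2O5

C13H21BrClFN2O5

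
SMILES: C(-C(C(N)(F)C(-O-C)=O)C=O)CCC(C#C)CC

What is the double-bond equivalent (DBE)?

Molecular formula from the SMILES: C13H20FNO3.
DoU = (2C + 2 + N − H − X)/2 = (2·13 + 2 + 1 − 20 − 1)/2 = 8/2 = 4.
(Structurally: 0 ring(s) + 4 π bond(s) = 4.)

4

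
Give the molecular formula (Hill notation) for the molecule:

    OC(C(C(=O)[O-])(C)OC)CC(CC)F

Heavy atoms from the SMILES: 9 C, 1 F, 4 O.
Implicit hydrogens by atom environment:
  3 × C: 3 H each → 9
  2 × C: 2 H each → 4
  2 × C: 1 H each → 2
  2 × C: no H
  2 × O: no H
  1 × F: no H
  1 × O: 1 H
  1 × O (charge -1): no H
  Total hydrogens = 16.
Net charge -1.
Molecular formula: C9H16FO4-

C9H16FO4-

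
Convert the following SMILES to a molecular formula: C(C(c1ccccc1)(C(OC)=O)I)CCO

Heavy atoms from the SMILES: 12 C, 1 I, 3 O.
Implicit hydrogens by atom environment:
  5 × C (aromatic): 1 H each → 5
  3 × C: 2 H each → 6
  2 × C: no H
  2 × O: no H
  1 × C: 3 H
  1 × C (aromatic): no H
  1 × I: no H
  1 × O: 1 H
  Total hydrogens = 15.
Molecular formula: C12H15IO3

C12H15IO3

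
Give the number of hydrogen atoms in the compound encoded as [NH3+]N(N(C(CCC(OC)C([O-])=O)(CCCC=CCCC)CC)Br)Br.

31

Hydrogens are implicit in SMILES; fill each atom to its normal valence:
  8 × C: 2 H each → 16
  3 × C: 3 H each → 9
  3 × C: 1 H each → 3
  2 × Br: no H
  2 × C: no H
  2 × N: no H
  2 × O: no H
  1 × N (charge +1): 3 H
  1 × O (charge -1): no H
  Total hydrogens = 31.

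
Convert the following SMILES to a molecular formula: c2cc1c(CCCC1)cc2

C10H12

Heavy atoms from the SMILES: 10 C.
Implicit hydrogens by atom environment:
  4 × C: 2 H each → 8
  4 × C (aromatic): 1 H each → 4
  2 × C (aromatic): no H
  Total hydrogens = 12.
Molecular formula: C10H12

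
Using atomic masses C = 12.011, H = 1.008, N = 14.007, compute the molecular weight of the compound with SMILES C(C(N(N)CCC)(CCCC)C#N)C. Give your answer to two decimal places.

Molecular formula: C11H23N3.
M = 11×12.011 + 23×1.008 + 3×14.007 = 197.33 g/mol.

197.33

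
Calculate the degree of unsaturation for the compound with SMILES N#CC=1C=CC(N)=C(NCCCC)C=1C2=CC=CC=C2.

10

Molecular formula from the SMILES: C17H19N3.
DoU = (2C + 2 + N − H − X)/2 = (2·17 + 2 + 3 − 19 − 0)/2 = 20/2 = 10.
(Structurally: 2 ring(s) + 8 π bond(s) = 10.)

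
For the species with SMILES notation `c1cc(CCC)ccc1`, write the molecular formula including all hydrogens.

Heavy atoms from the SMILES: 9 C.
Implicit hydrogens by atom environment:
  5 × C (aromatic): 1 H each → 5
  2 × C: 2 H each → 4
  1 × C: 3 H
  1 × C (aromatic): no H
  Total hydrogens = 12.
Molecular formula: C9H12

C9H12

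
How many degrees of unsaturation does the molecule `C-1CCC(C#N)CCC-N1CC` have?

3

Molecular formula from the SMILES: C10H18N2.
DoU = (2C + 2 + N − H − X)/2 = (2·10 + 2 + 2 − 18 − 0)/2 = 6/2 = 3.
(Structurally: 1 ring(s) + 2 π bond(s) = 3.)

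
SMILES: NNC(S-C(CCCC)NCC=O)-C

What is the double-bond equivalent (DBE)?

1

Molecular formula from the SMILES: C9H21N3OS.
DoU = (2C + 2 + N − H − X)/2 = (2·9 + 2 + 3 − 21 − 0)/2 = 2/2 = 1.
(Structurally: 0 ring(s) + 1 π bond(s) = 1.)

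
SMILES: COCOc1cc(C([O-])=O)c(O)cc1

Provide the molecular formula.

Heavy atoms from the SMILES: 9 C, 5 O.
Implicit hydrogens by atom environment:
  3 × C (aromatic): 1 H each → 3
  3 × C (aromatic): no H
  3 × O: no H
  1 × C: 3 H
  1 × C: 2 H
  1 × C: no H
  1 × O: 1 H
  1 × O (charge -1): no H
  Total hydrogens = 9.
Net charge -1.
Molecular formula: C9H9O5-

C9H9O5-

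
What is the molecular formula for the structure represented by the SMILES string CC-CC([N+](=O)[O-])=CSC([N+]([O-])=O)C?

Heavy atoms from the SMILES: 7 C, 2 N, 4 O, 1 S.
Implicit hydrogens by atom environment:
  2 × C: 3 H each → 6
  2 × C: 2 H each → 4
  2 × C: 1 H each → 2
  2 × N (charge +1): no H
  2 × O: no H
  2 × O (charge -1): no H
  1 × C: no H
  1 × S: no H
  Total hydrogens = 12.
Molecular formula: C7H12N2O4S

C7H12N2O4S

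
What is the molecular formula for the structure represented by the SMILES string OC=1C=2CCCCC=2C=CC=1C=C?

Heavy atoms from the SMILES: 12 C, 1 O.
Implicit hydrogens by atom environment:
  5 × C: 2 H each → 10
  4 × C (aromatic): no H
  2 × C (aromatic): 1 H each → 2
  1 × C: 1 H
  1 × O: 1 H
  Total hydrogens = 14.
Molecular formula: C12H14O

C12H14O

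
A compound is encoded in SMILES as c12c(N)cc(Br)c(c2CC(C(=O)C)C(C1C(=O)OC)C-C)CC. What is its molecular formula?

Heavy atoms from the SMILES: 1 Br, 18 C, 1 N, 3 O.
Implicit hydrogens by atom environment:
  5 × C (aromatic): no H
  4 × C: 3 H each → 12
  3 × C: 2 H each → 6
  3 × C: 1 H each → 3
  3 × O: no H
  2 × C: no H
  1 × Br: no H
  1 × C (aromatic): 1 H
  1 × N: 2 H
  Total hydrogens = 24.
Molecular formula: C18H24BrNO3

C18H24BrNO3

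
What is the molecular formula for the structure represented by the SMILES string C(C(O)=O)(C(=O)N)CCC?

Heavy atoms from the SMILES: 6 C, 1 N, 3 O.
Implicit hydrogens by atom environment:
  2 × C: 2 H each → 4
  2 × C: no H
  2 × O: no H
  1 × C: 3 H
  1 × C: 1 H
  1 × N: 2 H
  1 × O: 1 H
  Total hydrogens = 11.
Molecular formula: C6H11NO3

C6H11NO3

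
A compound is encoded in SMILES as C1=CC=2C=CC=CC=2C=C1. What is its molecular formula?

Heavy atoms from the SMILES: 10 C.
Implicit hydrogens by atom environment:
  8 × C (aromatic): 1 H each → 8
  2 × C (aromatic): no H
  Total hydrogens = 8.
Molecular formula: C10H8

C10H8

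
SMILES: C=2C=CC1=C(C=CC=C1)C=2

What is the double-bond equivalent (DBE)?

Molecular formula from the SMILES: C10H8.
DoU = (2C + 2 + N − H − X)/2 = (2·10 + 2 + 0 − 8 − 0)/2 = 14/2 = 7.
(Structurally: 2 ring(s) + 5 π bond(s) = 7.)

7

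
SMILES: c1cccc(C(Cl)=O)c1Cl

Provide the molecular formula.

Heavy atoms from the SMILES: 7 C, 2 Cl, 1 O.
Implicit hydrogens by atom environment:
  4 × C (aromatic): 1 H each → 4
  2 × C (aromatic): no H
  2 × Cl: no H
  1 × C: no H
  1 × O: no H
  Total hydrogens = 4.
Molecular formula: C7H4Cl2O

C7H4Cl2O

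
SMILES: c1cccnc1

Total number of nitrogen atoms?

The symbol for nitrogen appears 1 time in the SMILES.

1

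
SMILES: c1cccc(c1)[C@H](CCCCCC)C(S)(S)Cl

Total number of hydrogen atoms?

Hydrogens are implicit in SMILES; fill each atom to its normal valence:
  5 × C: 2 H each → 10
  5 × C (aromatic): 1 H each → 5
  2 × S: 1 H each → 2
  1 × C: 3 H
  1 × C: 1 H
  1 × C: no H
  1 × C (aromatic): no H
  1 × Cl: no H
  Total hydrogens = 21.

21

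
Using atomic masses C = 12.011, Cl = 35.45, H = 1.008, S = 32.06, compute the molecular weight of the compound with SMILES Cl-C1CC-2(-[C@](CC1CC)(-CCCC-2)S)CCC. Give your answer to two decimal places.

Molecular formula: C15H27ClS.
M = 15×12.011 + 1×35.45 + 27×1.008 + 1×32.06 = 274.89 g/mol.

274.89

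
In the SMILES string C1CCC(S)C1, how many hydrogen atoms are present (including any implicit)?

10

Hydrogens are implicit in SMILES; fill each atom to its normal valence:
  4 × C: 2 H each → 8
  1 × C: 1 H
  1 × S: 1 H
  Total hydrogens = 10.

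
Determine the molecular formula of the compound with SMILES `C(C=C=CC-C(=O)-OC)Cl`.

Heavy atoms from the SMILES: 7 C, 1 Cl, 2 O.
Implicit hydrogens by atom environment:
  2 × C: 2 H each → 4
  2 × C: 1 H each → 2
  2 × C: no H
  2 × O: no H
  1 × C: 3 H
  1 × Cl: no H
  Total hydrogens = 9.
Molecular formula: C7H9ClO2

C7H9ClO2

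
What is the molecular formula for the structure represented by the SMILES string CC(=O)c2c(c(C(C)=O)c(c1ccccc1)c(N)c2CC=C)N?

C19H20N2O2

Heavy atoms from the SMILES: 19 C, 2 N, 2 O.
Implicit hydrogens by atom environment:
  7 × C (aromatic): no H
  5 × C (aromatic): 1 H each → 5
  2 × C: 3 H each → 6
  2 × C: 2 H each → 4
  2 × C: no H
  2 × N: 2 H each → 4
  2 × O: no H
  1 × C: 1 H
  Total hydrogens = 20.
Molecular formula: C19H20N2O2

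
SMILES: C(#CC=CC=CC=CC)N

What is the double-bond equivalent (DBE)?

Molecular formula from the SMILES: C9H11N.
DoU = (2C + 2 + N − H − X)/2 = (2·9 + 2 + 1 − 11 − 0)/2 = 10/2 = 5.
(Structurally: 0 ring(s) + 5 π bond(s) = 5.)

5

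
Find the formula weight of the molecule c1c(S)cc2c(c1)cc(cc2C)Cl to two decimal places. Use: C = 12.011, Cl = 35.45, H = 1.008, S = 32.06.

Molecular formula: C11H9ClS.
M = 11×12.011 + 1×35.45 + 9×1.008 + 1×32.06 = 208.70 g/mol.

208.70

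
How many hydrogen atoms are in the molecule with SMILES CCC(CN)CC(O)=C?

15

Hydrogens are implicit in SMILES; fill each atom to its normal valence:
  4 × C: 2 H each → 8
  1 × C: 3 H
  1 × C: 1 H
  1 × C: no H
  1 × N: 2 H
  1 × O: 1 H
  Total hydrogens = 15.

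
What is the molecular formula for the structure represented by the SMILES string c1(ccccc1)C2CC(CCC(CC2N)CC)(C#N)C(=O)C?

Heavy atoms from the SMILES: 19 C, 2 N, 1 O.
Implicit hydrogens by atom environment:
  5 × C: 2 H each → 10
  5 × C (aromatic): 1 H each → 5
  3 × C: 1 H each → 3
  3 × C: no H
  2 × C: 3 H each → 6
  1 × C (aromatic): no H
  1 × N: 2 H
  1 × N: no H
  1 × O: no H
  Total hydrogens = 26.
Molecular formula: C19H26N2O

C19H26N2O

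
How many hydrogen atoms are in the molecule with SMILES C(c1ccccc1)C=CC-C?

14

Hydrogens are implicit in SMILES; fill each atom to its normal valence:
  5 × C (aromatic): 1 H each → 5
  2 × C: 2 H each → 4
  2 × C: 1 H each → 2
  1 × C: 3 H
  1 × C (aromatic): no H
  Total hydrogens = 14.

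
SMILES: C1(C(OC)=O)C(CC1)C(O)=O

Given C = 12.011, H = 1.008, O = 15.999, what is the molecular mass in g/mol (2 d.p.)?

158.15

Molecular formula: C7H10O4.
M = 7×12.011 + 10×1.008 + 4×15.999 = 158.15 g/mol.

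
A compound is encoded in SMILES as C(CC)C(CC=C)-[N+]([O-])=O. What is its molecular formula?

C7H13NO2

Heavy atoms from the SMILES: 7 C, 1 N, 2 O.
Implicit hydrogens by atom environment:
  4 × C: 2 H each → 8
  2 × C: 1 H each → 2
  1 × C: 3 H
  1 × N (charge +1): no H
  1 × O: no H
  1 × O (charge -1): no H
  Total hydrogens = 13.
Molecular formula: C7H13NO2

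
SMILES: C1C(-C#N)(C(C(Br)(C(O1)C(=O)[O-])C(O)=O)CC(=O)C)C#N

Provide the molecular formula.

Heavy atoms from the SMILES: 1 Br, 12 C, 2 N, 6 O.
Implicit hydrogens by atom environment:
  7 × C: no H
  4 × O: no H
  2 × C: 2 H each → 4
  2 × C: 1 H each → 2
  2 × N: no H
  1 × Br: no H
  1 × C: 3 H
  1 × O: 1 H
  1 × O (charge -1): no H
  Total hydrogens = 10.
Net charge -1.
Molecular formula: C12H10BrN2O6-

C12H10BrN2O6-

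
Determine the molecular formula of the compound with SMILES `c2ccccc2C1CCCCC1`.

C12H16

Heavy atoms from the SMILES: 12 C.
Implicit hydrogens by atom environment:
  5 × C: 2 H each → 10
  5 × C (aromatic): 1 H each → 5
  1 × C: 1 H
  1 × C (aromatic): no H
  Total hydrogens = 16.
Molecular formula: C12H16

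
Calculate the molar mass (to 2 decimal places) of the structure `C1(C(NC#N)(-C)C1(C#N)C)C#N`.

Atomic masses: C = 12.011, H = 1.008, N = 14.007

160.18

Molecular formula: C8H8N4.
M = 8×12.011 + 8×1.008 + 4×14.007 = 160.18 g/mol.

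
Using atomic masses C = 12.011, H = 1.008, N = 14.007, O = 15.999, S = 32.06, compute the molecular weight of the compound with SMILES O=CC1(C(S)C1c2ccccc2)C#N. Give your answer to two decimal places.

203.26

Molecular formula: C11H9NOS.
M = 11×12.011 + 9×1.008 + 1×14.007 + 1×15.999 + 1×32.06 = 203.26 g/mol.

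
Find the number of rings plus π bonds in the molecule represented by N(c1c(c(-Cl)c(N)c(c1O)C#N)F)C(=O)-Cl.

Molecular formula from the SMILES: C8H4Cl2FN3O2.
DoU = (2C + 2 + N − H − X)/2 = (2·8 + 2 + 3 − 4 − 3)/2 = 14/2 = 7.
(Structurally: 1 ring(s) + 6 π bond(s) = 7.)

7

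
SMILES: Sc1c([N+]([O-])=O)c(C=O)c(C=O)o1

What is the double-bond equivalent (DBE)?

Molecular formula from the SMILES: C6H3NO5S.
DoU = (2C + 2 + N − H − X)/2 = (2·6 + 2 + 1 − 3 − 0)/2 = 12/2 = 6.
(Structurally: 1 ring(s) + 5 π bond(s) = 6.)

6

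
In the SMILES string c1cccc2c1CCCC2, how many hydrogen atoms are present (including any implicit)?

Hydrogens are implicit in SMILES; fill each atom to its normal valence:
  4 × C: 2 H each → 8
  4 × C (aromatic): 1 H each → 4
  2 × C (aromatic): no H
  Total hydrogens = 12.

12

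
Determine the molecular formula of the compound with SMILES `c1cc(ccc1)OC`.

Heavy atoms from the SMILES: 7 C, 1 O.
Implicit hydrogens by atom environment:
  5 × C (aromatic): 1 H each → 5
  1 × C: 3 H
  1 × C (aromatic): no H
  1 × O: no H
  Total hydrogens = 8.
Molecular formula: C7H8O

C7H8O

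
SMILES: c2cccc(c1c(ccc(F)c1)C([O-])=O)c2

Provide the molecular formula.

C13H8FO2-

Heavy atoms from the SMILES: 13 C, 1 F, 2 O.
Implicit hydrogens by atom environment:
  8 × C (aromatic): 1 H each → 8
  4 × C (aromatic): no H
  1 × C: no H
  1 × F: no H
  1 × O: no H
  1 × O (charge -1): no H
  Total hydrogens = 8.
Net charge -1.
Molecular formula: C13H8FO2-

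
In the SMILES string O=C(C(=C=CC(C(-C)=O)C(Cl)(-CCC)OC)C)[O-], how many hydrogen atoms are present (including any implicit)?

Hydrogens are implicit in SMILES; fill each atom to its normal valence:
  5 × C: no H
  4 × C: 3 H each → 12
  3 × O: no H
  2 × C: 2 H each → 4
  2 × C: 1 H each → 2
  1 × Cl: no H
  1 × O (charge -1): no H
  Total hydrogens = 18.

18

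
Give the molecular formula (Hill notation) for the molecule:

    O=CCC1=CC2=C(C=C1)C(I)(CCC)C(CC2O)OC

Heavy atoms from the SMILES: 16 C, 1 I, 3 O.
Implicit hydrogens by atom environment:
  4 × C: 2 H each → 8
  3 × C (aromatic): 1 H each → 3
  3 × C: 1 H each → 3
  3 × C (aromatic): no H
  2 × C: 3 H each → 6
  2 × O: no H
  1 × C: no H
  1 × I: no H
  1 × O: 1 H
  Total hydrogens = 21.
Molecular formula: C16H21IO3

C16H21IO3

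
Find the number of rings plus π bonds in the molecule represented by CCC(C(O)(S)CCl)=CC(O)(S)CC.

Molecular formula from the SMILES: C9H17ClO2S2.
DoU = (2C + 2 + N − H − X)/2 = (2·9 + 2 + 0 − 17 − 1)/2 = 2/2 = 1.
(Structurally: 0 ring(s) + 1 π bond(s) = 1.)

1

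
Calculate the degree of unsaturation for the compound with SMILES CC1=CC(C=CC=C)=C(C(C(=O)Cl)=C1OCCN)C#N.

Molecular formula from the SMILES: C15H15ClN2O2.
DoU = (2C + 2 + N − H − X)/2 = (2·15 + 2 + 2 − 15 − 1)/2 = 18/2 = 9.
(Structurally: 1 ring(s) + 8 π bond(s) = 9.)

9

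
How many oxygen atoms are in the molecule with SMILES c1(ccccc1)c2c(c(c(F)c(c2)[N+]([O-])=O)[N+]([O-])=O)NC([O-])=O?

The symbol for oxygen appears 6 times in the SMILES.

6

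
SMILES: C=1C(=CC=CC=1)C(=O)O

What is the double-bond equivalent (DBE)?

5

Molecular formula from the SMILES: C7H6O2.
DoU = (2C + 2 + N − H − X)/2 = (2·7 + 2 + 0 − 6 − 0)/2 = 10/2 = 5.
(Structurally: 1 ring(s) + 4 π bond(s) = 5.)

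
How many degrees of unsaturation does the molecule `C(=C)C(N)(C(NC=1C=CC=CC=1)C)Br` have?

Molecular formula from the SMILES: C11H15BrN2.
DoU = (2C + 2 + N − H − X)/2 = (2·11 + 2 + 2 − 15 − 1)/2 = 10/2 = 5.
(Structurally: 1 ring(s) + 4 π bond(s) = 5.)

5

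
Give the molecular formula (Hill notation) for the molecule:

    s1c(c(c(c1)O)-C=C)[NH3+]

C6H8NOS+

Heavy atoms from the SMILES: 6 C, 1 N, 1 O, 1 S.
Implicit hydrogens by atom environment:
  3 × C (aromatic): no H
  1 × C: 2 H
  1 × C (aromatic): 1 H
  1 × C: 1 H
  1 × N (charge +1): 3 H
  1 × O: 1 H
  1 × S (aromatic): no H
  Total hydrogens = 8.
Net charge +1.
Molecular formula: C6H8NOS+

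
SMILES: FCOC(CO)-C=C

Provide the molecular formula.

Heavy atoms from the SMILES: 5 C, 1 F, 2 O.
Implicit hydrogens by atom environment:
  3 × C: 2 H each → 6
  2 × C: 1 H each → 2
  1 × F: no H
  1 × O: 1 H
  1 × O: no H
  Total hydrogens = 9.
Molecular formula: C5H9FO2

C5H9FO2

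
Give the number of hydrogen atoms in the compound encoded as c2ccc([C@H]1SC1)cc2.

Hydrogens are implicit in SMILES; fill each atom to its normal valence:
  5 × C (aromatic): 1 H each → 5
  1 × C: 2 H
  1 × C: 1 H
  1 × C (aromatic): no H
  1 × S: no H
  Total hydrogens = 8.

8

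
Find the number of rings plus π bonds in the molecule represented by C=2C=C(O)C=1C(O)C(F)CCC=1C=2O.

Molecular formula from the SMILES: C10H11FO3.
DoU = (2C + 2 + N − H − X)/2 = (2·10 + 2 + 0 − 11 − 1)/2 = 10/2 = 5.
(Structurally: 2 ring(s) + 3 π bond(s) = 5.)

5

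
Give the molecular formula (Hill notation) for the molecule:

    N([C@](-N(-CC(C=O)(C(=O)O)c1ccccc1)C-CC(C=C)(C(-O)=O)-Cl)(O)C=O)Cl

C18H20Cl2N2O7

Heavy atoms from the SMILES: 18 C, 2 Cl, 2 N, 7 O.
Implicit hydrogens by atom environment:
  5 × C (aromatic): 1 H each → 5
  5 × C: no H
  4 × C: 2 H each → 8
  4 × O: no H
  3 × C: 1 H each → 3
  3 × O: 1 H each → 3
  2 × Cl: no H
  1 × C (aromatic): no H
  1 × N: 1 H
  1 × N: no H
  Total hydrogens = 20.
Molecular formula: C18H20Cl2N2O7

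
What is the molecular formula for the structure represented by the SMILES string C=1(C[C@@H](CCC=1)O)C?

C7H12O

Heavy atoms from the SMILES: 7 C, 1 O.
Implicit hydrogens by atom environment:
  3 × C: 2 H each → 6
  2 × C: 1 H each → 2
  1 × C: 3 H
  1 × C: no H
  1 × O: 1 H
  Total hydrogens = 12.
Molecular formula: C7H12O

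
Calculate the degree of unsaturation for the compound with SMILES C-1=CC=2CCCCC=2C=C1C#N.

Molecular formula from the SMILES: C11H11N.
DoU = (2C + 2 + N − H − X)/2 = (2·11 + 2 + 1 − 11 − 0)/2 = 14/2 = 7.
(Structurally: 2 ring(s) + 5 π bond(s) = 7.)

7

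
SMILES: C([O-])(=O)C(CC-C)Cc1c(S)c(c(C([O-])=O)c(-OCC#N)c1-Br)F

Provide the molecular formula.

Heavy atoms from the SMILES: 1 Br, 15 C, 1 F, 1 N, 5 O, 1 S.
Implicit hydrogens by atom environment:
  6 × C (aromatic): no H
  4 × C: 2 H each → 8
  3 × C: no H
  3 × O: no H
  2 × O (charge -1): no H
  1 × Br: no H
  1 × C: 3 H
  1 × C: 1 H
  1 × F: no H
  1 × N: no H
  1 × S: 1 H
  Total hydrogens = 13.
Net charge -2.
Molecular formula: [C15H13BrFNO5S]2-

[C15H13BrFNO5S]2-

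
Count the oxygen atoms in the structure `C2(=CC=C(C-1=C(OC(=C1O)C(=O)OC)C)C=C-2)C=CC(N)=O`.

The symbol for oxygen appears 5 times in the SMILES.

5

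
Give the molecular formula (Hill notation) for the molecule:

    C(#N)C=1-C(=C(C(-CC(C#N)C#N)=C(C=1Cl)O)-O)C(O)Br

Heavy atoms from the SMILES: 1 Br, 12 C, 1 Cl, 3 N, 3 O.
Implicit hydrogens by atom environment:
  6 × C (aromatic): no H
  3 × C: no H
  3 × N: no H
  3 × O: 1 H each → 3
  2 × C: 1 H each → 2
  1 × Br: no H
  1 × C: 2 H
  1 × Cl: no H
  Total hydrogens = 7.
Molecular formula: C12H7BrClN3O3

C12H7BrClN3O3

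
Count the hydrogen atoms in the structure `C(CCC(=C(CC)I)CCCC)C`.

23

Hydrogens are implicit in SMILES; fill each atom to its normal valence:
  7 × C: 2 H each → 14
  3 × C: 3 H each → 9
  2 × C: no H
  1 × I: no H
  Total hydrogens = 23.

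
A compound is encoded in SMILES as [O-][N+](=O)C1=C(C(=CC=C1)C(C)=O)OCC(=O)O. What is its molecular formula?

C10H9NO6

Heavy atoms from the SMILES: 10 C, 1 N, 6 O.
Implicit hydrogens by atom environment:
  4 × O: no H
  3 × C (aromatic): 1 H each → 3
  3 × C (aromatic): no H
  2 × C: no H
  1 × C: 3 H
  1 × C: 2 H
  1 × N (charge +1): no H
  1 × O: 1 H
  1 × O (charge -1): no H
  Total hydrogens = 9.
Molecular formula: C10H9NO6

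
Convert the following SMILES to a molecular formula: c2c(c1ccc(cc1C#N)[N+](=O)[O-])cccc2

Heavy atoms from the SMILES: 13 C, 2 N, 2 O.
Implicit hydrogens by atom environment:
  8 × C (aromatic): 1 H each → 8
  4 × C (aromatic): no H
  1 × C: no H
  1 × N (charge +1): no H
  1 × N: no H
  1 × O: no H
  1 × O (charge -1): no H
  Total hydrogens = 8.
Molecular formula: C13H8N2O2

C13H8N2O2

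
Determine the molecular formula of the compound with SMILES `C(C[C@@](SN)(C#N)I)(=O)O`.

C4H5IN2O2S

Heavy atoms from the SMILES: 4 C, 1 I, 2 N, 2 O, 1 S.
Implicit hydrogens by atom environment:
  3 × C: no H
  1 × C: 2 H
  1 × I: no H
  1 × N: 2 H
  1 × N: no H
  1 × O: 1 H
  1 × O: no H
  1 × S: no H
  Total hydrogens = 5.
Molecular formula: C4H5IN2O2S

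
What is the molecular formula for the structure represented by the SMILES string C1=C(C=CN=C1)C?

Heavy atoms from the SMILES: 6 C, 1 N.
Implicit hydrogens by atom environment:
  4 × C (aromatic): 1 H each → 4
  1 × C: 3 H
  1 × C (aromatic): no H
  1 × N (aromatic): no H
  Total hydrogens = 7.
Molecular formula: C6H7N

C6H7N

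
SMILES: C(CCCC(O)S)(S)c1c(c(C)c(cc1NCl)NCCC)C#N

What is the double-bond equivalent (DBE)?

6

Molecular formula from the SMILES: C16H24ClN3OS2.
DoU = (2C + 2 + N − H − X)/2 = (2·16 + 2 + 3 − 24 − 1)/2 = 12/2 = 6.
(Structurally: 1 ring(s) + 5 π bond(s) = 6.)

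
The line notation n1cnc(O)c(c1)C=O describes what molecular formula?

C5H4N2O2

Heavy atoms from the SMILES: 5 C, 2 N, 2 O.
Implicit hydrogens by atom environment:
  2 × C (aromatic): 1 H each → 2
  2 × C (aromatic): no H
  2 × N (aromatic): no H
  1 × C: 1 H
  1 × O: 1 H
  1 × O: no H
  Total hydrogens = 4.
Molecular formula: C5H4N2O2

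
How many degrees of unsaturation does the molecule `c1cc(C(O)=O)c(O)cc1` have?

Molecular formula from the SMILES: C7H6O3.
DoU = (2C + 2 + N − H − X)/2 = (2·7 + 2 + 0 − 6 − 0)/2 = 10/2 = 5.
(Structurally: 1 ring(s) + 4 π bond(s) = 5.)

5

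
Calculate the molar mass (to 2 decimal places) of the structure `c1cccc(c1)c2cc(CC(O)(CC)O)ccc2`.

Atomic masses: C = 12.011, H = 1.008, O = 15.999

242.32

Molecular formula: C16H18O2.
M = 16×12.011 + 18×1.008 + 2×15.999 = 242.32 g/mol.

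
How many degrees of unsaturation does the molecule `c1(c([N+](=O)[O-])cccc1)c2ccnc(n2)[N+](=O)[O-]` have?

Molecular formula from the SMILES: C10H6N4O4.
DoU = (2C + 2 + N − H − X)/2 = (2·10 + 2 + 4 − 6 − 0)/2 = 20/2 = 10.
(Structurally: 2 ring(s) + 8 π bond(s) = 10.)

10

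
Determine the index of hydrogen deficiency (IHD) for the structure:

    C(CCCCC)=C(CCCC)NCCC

1

Molecular formula from the SMILES: C14H29N.
DoU = (2C + 2 + N − H − X)/2 = (2·14 + 2 + 1 − 29 − 0)/2 = 2/2 = 1.
(Structurally: 0 ring(s) + 1 π bond(s) = 1.)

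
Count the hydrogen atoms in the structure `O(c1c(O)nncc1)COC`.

Hydrogens are implicit in SMILES; fill each atom to its normal valence:
  2 × C (aromatic): 1 H each → 2
  2 × C (aromatic): no H
  2 × N (aromatic): no H
  2 × O: no H
  1 × C: 3 H
  1 × C: 2 H
  1 × O: 1 H
  Total hydrogens = 8.

8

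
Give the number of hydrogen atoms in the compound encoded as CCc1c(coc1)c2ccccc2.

Hydrogens are implicit in SMILES; fill each atom to its normal valence:
  7 × C (aromatic): 1 H each → 7
  3 × C (aromatic): no H
  1 × C: 3 H
  1 × C: 2 H
  1 × O (aromatic): no H
  Total hydrogens = 12.

12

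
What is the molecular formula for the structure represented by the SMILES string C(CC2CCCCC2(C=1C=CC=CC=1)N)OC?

C15H23NO

Heavy atoms from the SMILES: 15 C, 1 N, 1 O.
Implicit hydrogens by atom environment:
  6 × C: 2 H each → 12
  5 × C (aromatic): 1 H each → 5
  1 × C: 3 H
  1 × C: 1 H
  1 × C: no H
  1 × C (aromatic): no H
  1 × N: 2 H
  1 × O: no H
  Total hydrogens = 23.
Molecular formula: C15H23NO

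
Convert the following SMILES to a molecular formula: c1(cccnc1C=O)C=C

C8H7NO

Heavy atoms from the SMILES: 8 C, 1 N, 1 O.
Implicit hydrogens by atom environment:
  3 × C (aromatic): 1 H each → 3
  2 × C: 1 H each → 2
  2 × C (aromatic): no H
  1 × C: 2 H
  1 × N (aromatic): no H
  1 × O: no H
  Total hydrogens = 7.
Molecular formula: C8H7NO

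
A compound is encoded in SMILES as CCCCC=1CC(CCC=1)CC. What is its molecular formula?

Heavy atoms from the SMILES: 12 C.
Implicit hydrogens by atom environment:
  7 × C: 2 H each → 14
  2 × C: 3 H each → 6
  2 × C: 1 H each → 2
  1 × C: no H
  Total hydrogens = 22.
Molecular formula: C12H22

C12H22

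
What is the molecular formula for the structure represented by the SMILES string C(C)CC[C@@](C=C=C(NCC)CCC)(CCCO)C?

C17H33NO

Heavy atoms from the SMILES: 17 C, 1 N, 1 O.
Implicit hydrogens by atom environment:
  9 × C: 2 H each → 18
  4 × C: 3 H each → 12
  3 × C: no H
  1 × C: 1 H
  1 × N: 1 H
  1 × O: 1 H
  Total hydrogens = 33.
Molecular formula: C17H33NO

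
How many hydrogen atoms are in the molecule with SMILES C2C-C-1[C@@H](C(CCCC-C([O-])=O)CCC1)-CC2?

25

Hydrogens are implicit in SMILES; fill each atom to its normal valence:
  11 × C: 2 H each → 22
  3 × C: 1 H each → 3
  1 × C: no H
  1 × O: no H
  1 × O (charge -1): no H
  Total hydrogens = 25.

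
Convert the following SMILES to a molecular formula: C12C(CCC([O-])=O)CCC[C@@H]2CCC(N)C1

C13H22NO2-

Heavy atoms from the SMILES: 13 C, 1 N, 2 O.
Implicit hydrogens by atom environment:
  8 × C: 2 H each → 16
  4 × C: 1 H each → 4
  1 × C: no H
  1 × N: 2 H
  1 × O: no H
  1 × O (charge -1): no H
  Total hydrogens = 22.
Net charge -1.
Molecular formula: C13H22NO2-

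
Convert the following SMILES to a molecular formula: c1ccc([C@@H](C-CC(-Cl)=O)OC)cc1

Heavy atoms from the SMILES: 11 C, 1 Cl, 2 O.
Implicit hydrogens by atom environment:
  5 × C (aromatic): 1 H each → 5
  2 × C: 2 H each → 4
  2 × O: no H
  1 × C: 3 H
  1 × C: 1 H
  1 × C (aromatic): no H
  1 × C: no H
  1 × Cl: no H
  Total hydrogens = 13.
Molecular formula: C11H13ClO2

C11H13ClO2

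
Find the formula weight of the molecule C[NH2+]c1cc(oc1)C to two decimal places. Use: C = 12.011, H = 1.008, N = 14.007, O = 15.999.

112.15

Molecular formula: C6H10NO+.
M = 6×12.011 + 10×1.008 + 1×14.007 + 1×15.999 = 112.15 g/mol.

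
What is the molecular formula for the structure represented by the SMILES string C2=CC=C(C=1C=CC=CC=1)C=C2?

Heavy atoms from the SMILES: 12 C.
Implicit hydrogens by atom environment:
  10 × C (aromatic): 1 H each → 10
  2 × C (aromatic): no H
  Total hydrogens = 10.
Molecular formula: C12H10

C12H10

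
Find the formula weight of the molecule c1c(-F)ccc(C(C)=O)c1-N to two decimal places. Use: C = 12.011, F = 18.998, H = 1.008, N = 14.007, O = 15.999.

153.16

Molecular formula: C8H8FNO.
M = 8×12.011 + 1×18.998 + 8×1.008 + 1×14.007 + 1×15.999 = 153.16 g/mol.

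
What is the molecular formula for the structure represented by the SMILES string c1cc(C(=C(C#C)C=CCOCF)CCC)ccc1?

C17H19FO

Heavy atoms from the SMILES: 17 C, 1 F, 1 O.
Implicit hydrogens by atom environment:
  5 × C (aromatic): 1 H each → 5
  4 × C: 2 H each → 8
  3 × C: 1 H each → 3
  3 × C: no H
  1 × C: 3 H
  1 × C (aromatic): no H
  1 × F: no H
  1 × O: no H
  Total hydrogens = 19.
Molecular formula: C17H19FO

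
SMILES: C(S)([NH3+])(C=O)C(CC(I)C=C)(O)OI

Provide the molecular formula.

Heavy atoms from the SMILES: 7 C, 2 I, 1 N, 3 O, 1 S.
Implicit hydrogens by atom environment:
  3 × C: 1 H each → 3
  2 × C: 2 H each → 4
  2 × C: no H
  2 × I: no H
  2 × O: no H
  1 × N (charge +1): 3 H
  1 × O: 1 H
  1 × S: 1 H
  Total hydrogens = 12.
Net charge +1.
Molecular formula: C7H12I2NO3S+

C7H12I2NO3S+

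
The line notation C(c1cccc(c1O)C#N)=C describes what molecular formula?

Heavy atoms from the SMILES: 9 C, 1 N, 1 O.
Implicit hydrogens by atom environment:
  3 × C (aromatic): 1 H each → 3
  3 × C (aromatic): no H
  1 × C: 2 H
  1 × C: 1 H
  1 × C: no H
  1 × N: no H
  1 × O: 1 H
  Total hydrogens = 7.
Molecular formula: C9H7NO

C9H7NO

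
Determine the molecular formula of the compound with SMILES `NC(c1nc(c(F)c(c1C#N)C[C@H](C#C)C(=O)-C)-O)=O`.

C13H10FN3O3

Heavy atoms from the SMILES: 13 C, 1 F, 3 N, 3 O.
Implicit hydrogens by atom environment:
  5 × C (aromatic): no H
  4 × C: no H
  2 × C: 1 H each → 2
  2 × O: no H
  1 × C: 3 H
  1 × C: 2 H
  1 × F: no H
  1 × N: 2 H
  1 × N (aromatic): no H
  1 × N: no H
  1 × O: 1 H
  Total hydrogens = 10.
Molecular formula: C13H10FN3O3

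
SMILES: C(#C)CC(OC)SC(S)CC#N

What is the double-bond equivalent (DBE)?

4

Molecular formula from the SMILES: C8H11NOS2.
DoU = (2C + 2 + N − H − X)/2 = (2·8 + 2 + 1 − 11 − 0)/2 = 8/2 = 4.
(Structurally: 0 ring(s) + 4 π bond(s) = 4.)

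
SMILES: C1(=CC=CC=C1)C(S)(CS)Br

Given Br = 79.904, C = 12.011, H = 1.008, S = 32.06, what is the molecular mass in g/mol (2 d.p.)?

Molecular formula: C8H9BrS2.
M = 1×79.904 + 8×12.011 + 9×1.008 + 2×32.06 = 249.18 g/mol.

249.18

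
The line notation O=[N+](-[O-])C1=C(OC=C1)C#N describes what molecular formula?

C5H2N2O3

Heavy atoms from the SMILES: 5 C, 2 N, 3 O.
Implicit hydrogens by atom environment:
  2 × C (aromatic): 1 H each → 2
  2 × C (aromatic): no H
  1 × C: no H
  1 × N (charge +1): no H
  1 × N: no H
  1 × O (aromatic): no H
  1 × O: no H
  1 × O (charge -1): no H
  Total hydrogens = 2.
Molecular formula: C5H2N2O3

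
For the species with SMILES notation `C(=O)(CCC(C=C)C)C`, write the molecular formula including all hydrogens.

Heavy atoms from the SMILES: 8 C, 1 O.
Implicit hydrogens by atom environment:
  3 × C: 2 H each → 6
  2 × C: 3 H each → 6
  2 × C: 1 H each → 2
  1 × C: no H
  1 × O: no H
  Total hydrogens = 14.
Molecular formula: C8H14O

C8H14O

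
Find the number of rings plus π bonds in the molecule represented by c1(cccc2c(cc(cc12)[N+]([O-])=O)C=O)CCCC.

Molecular formula from the SMILES: C15H15NO3.
DoU = (2C + 2 + N − H − X)/2 = (2·15 + 2 + 1 − 15 − 0)/2 = 18/2 = 9.
(Structurally: 2 ring(s) + 7 π bond(s) = 9.)

9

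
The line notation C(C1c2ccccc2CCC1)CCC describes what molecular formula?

C14H20

Heavy atoms from the SMILES: 14 C.
Implicit hydrogens by atom environment:
  6 × C: 2 H each → 12
  4 × C (aromatic): 1 H each → 4
  2 × C (aromatic): no H
  1 × C: 3 H
  1 × C: 1 H
  Total hydrogens = 20.
Molecular formula: C14H20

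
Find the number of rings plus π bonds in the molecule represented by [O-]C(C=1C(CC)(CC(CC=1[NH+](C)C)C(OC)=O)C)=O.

Molecular formula from the SMILES: C14H23NO4.
DoU = (2C + 2 + N − H − X)/2 = (2·14 + 2 + 1 − 23 − 0)/2 = 8/2 = 4.
(Structurally: 1 ring(s) + 3 π bond(s) = 4.)

4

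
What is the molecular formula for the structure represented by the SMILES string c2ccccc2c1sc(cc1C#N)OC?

C12H9NOS

Heavy atoms from the SMILES: 12 C, 1 N, 1 O, 1 S.
Implicit hydrogens by atom environment:
  6 × C (aromatic): 1 H each → 6
  4 × C (aromatic): no H
  1 × C: 3 H
  1 × C: no H
  1 × N: no H
  1 × O: no H
  1 × S (aromatic): no H
  Total hydrogens = 9.
Molecular formula: C12H9NOS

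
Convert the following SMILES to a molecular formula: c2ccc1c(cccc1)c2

Heavy atoms from the SMILES: 10 C.
Implicit hydrogens by atom environment:
  8 × C (aromatic): 1 H each → 8
  2 × C (aromatic): no H
  Total hydrogens = 8.
Molecular formula: C10H8

C10H8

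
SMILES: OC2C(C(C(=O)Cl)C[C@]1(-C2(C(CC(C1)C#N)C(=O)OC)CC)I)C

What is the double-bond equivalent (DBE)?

6

Molecular formula from the SMILES: C17H23ClINO4.
DoU = (2C + 2 + N − H − X)/2 = (2·17 + 2 + 1 − 23 − 2)/2 = 12/2 = 6.
(Structurally: 2 ring(s) + 4 π bond(s) = 6.)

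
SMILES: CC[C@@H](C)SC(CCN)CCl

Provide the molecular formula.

C8H18ClNS

Heavy atoms from the SMILES: 8 C, 1 Cl, 1 N, 1 S.
Implicit hydrogens by atom environment:
  4 × C: 2 H each → 8
  2 × C: 3 H each → 6
  2 × C: 1 H each → 2
  1 × Cl: no H
  1 × N: 2 H
  1 × S: no H
  Total hydrogens = 18.
Molecular formula: C8H18ClNS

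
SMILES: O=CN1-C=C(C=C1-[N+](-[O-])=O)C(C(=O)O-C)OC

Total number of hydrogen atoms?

10

Hydrogens are implicit in SMILES; fill each atom to its normal valence:
  5 × O: no H
  2 × C: 3 H each → 6
  2 × C (aromatic): 1 H each → 2
  2 × C: 1 H each → 2
  2 × C (aromatic): no H
  1 × C: no H
  1 × N (aromatic): no H
  1 × N (charge +1): no H
  1 × O (charge -1): no H
  Total hydrogens = 10.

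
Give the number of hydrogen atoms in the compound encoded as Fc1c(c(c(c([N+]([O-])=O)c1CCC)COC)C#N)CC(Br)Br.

15

Hydrogens are implicit in SMILES; fill each atom to its normal valence:
  6 × C (aromatic): no H
  4 × C: 2 H each → 8
  2 × Br: no H
  2 × C: 3 H each → 6
  2 × O: no H
  1 × C: 1 H
  1 × C: no H
  1 × F: no H
  1 × N: no H
  1 × N (charge +1): no H
  1 × O (charge -1): no H
  Total hydrogens = 15.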